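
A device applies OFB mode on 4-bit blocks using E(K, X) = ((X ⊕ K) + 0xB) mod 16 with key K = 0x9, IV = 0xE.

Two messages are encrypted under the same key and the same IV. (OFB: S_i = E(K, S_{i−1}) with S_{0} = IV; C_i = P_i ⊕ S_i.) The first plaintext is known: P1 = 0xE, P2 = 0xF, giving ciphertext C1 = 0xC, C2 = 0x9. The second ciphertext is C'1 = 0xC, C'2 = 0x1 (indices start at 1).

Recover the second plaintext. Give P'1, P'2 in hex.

P'1 = 0xE, P'2 = 0x7

In OFB with a reused IV, both messages share the same keystream S_i, so C_i ⊕ C'_i = P_i ⊕ P'_i and thus P'_i = P_i ⊕ C_i ⊕ C'_i.
P'1: 0xE ⊕ 0xC ⊕ 0xC = 0xE.
P'2: 0xF ⊕ 0x9 ⊕ 0x1 = 0x7.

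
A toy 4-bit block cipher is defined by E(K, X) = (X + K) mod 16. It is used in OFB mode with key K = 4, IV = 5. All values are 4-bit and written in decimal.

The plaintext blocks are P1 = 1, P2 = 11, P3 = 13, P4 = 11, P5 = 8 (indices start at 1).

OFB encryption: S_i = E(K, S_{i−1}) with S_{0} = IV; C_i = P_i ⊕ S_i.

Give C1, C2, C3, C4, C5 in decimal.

C1 = 8, C2 = 6, C3 = 12, C4 = 14, C5 = 1

C1: S = E(K, 5) = 9; 1 ⊕ 9 = 8.
C2: S = E(K, 9) = 13; 11 ⊕ 13 = 6.
C3: S = E(K, 13) = 1; 13 ⊕ 1 = 12.
C4: S = E(K, 1) = 5; 11 ⊕ 5 = 14.
C5: S = E(K, 5) = 9; 8 ⊕ 9 = 1.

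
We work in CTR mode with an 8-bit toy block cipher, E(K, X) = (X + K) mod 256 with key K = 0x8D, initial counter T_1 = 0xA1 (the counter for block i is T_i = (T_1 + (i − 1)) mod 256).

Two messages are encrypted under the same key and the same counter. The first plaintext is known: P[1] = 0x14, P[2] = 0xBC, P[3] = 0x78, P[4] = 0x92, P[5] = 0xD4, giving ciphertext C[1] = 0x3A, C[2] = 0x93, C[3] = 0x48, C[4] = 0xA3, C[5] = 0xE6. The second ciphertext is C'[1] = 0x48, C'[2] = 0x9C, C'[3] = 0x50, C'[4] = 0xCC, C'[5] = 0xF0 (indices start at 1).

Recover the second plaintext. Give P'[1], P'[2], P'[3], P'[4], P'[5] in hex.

In CTR with a reused counter, both messages share the same keystream S_i, so C_i ⊕ C'_i = P_i ⊕ P'_i and thus P'_i = P_i ⊕ C_i ⊕ C'_i.
P'[1]: 0x14 ⊕ 0x3A ⊕ 0x48 = 0x66.
P'[2]: 0xBC ⊕ 0x93 ⊕ 0x9C = 0xB3.
P'[3]: 0x78 ⊕ 0x48 ⊕ 0x50 = 0x60.
P'[4]: 0x92 ⊕ 0xA3 ⊕ 0xCC = 0xFD.
P'[5]: 0xD4 ⊕ 0xE6 ⊕ 0xF0 = 0xC2.

P'[1] = 0x66, P'[2] = 0xB3, P'[3] = 0x60, P'[4] = 0xFD, P'[5] = 0xC2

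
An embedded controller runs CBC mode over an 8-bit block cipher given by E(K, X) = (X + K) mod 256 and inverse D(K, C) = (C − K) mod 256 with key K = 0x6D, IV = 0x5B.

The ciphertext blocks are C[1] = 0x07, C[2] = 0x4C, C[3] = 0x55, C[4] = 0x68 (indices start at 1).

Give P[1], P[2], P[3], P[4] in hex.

P[1] = 0xC1, P[2] = 0xD8, P[3] = 0xA4, P[4] = 0xAE

CBC decryption: P_i = D(K, C_i) ⊕ C_{i−1}, with C_{0} = IV.
P[1]: D(K, 0x07) = 0x9A; 0x9A ⊕ 0x5B = 0xC1.
P[2]: D(K, 0x4C) = 0xDF; 0xDF ⊕ 0x07 = 0xD8.
P[3]: D(K, 0x55) = 0xE8; 0xE8 ⊕ 0x4C = 0xA4.
P[4]: D(K, 0x68) = 0xFB; 0xFB ⊕ 0x55 = 0xAE.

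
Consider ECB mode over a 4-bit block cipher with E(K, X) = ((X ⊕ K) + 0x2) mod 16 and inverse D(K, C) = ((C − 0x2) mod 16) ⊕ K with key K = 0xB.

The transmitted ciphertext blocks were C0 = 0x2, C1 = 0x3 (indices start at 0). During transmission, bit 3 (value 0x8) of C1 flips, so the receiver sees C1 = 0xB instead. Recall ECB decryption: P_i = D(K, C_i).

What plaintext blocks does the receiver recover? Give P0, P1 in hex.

P0 = 0xB, P1 = 0x2

Only C1 changed, to 0xB. In ECB, a change in C_i affects only P_i. Decrypting the received ciphertext:
P0: D(K, 0x2) = 0xB.
P1: D(K, 0xB) = 0x2.
Blocks that differ from the original plaintext: P1.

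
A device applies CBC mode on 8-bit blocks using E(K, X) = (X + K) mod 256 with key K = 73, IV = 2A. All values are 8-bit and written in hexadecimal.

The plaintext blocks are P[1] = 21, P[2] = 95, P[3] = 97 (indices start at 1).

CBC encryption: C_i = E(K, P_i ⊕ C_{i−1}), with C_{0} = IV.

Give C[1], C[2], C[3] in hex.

C[1]: P[1] ⊕ 2A = 0B; E(K, 0B) = 7E.
C[2]: P[2] ⊕ 7E = EB; E(K, EB) = 5E.
C[3]: P[3] ⊕ 5E = C9; E(K, C9) = 3C.

C[1] = 7E, C[2] = 5E, C[3] = 3C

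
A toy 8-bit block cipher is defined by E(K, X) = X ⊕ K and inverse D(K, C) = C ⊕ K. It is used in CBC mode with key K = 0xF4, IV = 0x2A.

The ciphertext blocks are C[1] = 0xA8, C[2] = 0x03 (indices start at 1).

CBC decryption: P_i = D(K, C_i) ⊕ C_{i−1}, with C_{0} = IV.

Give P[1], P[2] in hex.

P[1]: D(K, 0xA8) = 0x5C; 0x5C ⊕ 0x2A = 0x76.
P[2]: D(K, 0x03) = 0xF7; 0xF7 ⊕ 0xA8 = 0x5F.

P[1] = 0x76, P[2] = 0x5F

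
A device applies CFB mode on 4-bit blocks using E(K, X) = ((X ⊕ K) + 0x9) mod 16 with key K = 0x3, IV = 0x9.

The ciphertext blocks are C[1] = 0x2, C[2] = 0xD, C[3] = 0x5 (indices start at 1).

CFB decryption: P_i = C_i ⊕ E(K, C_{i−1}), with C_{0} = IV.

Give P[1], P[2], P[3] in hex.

P[1]: E(K, 0x9) = 0x3; 0x2 ⊕ 0x3 = 0x1.
P[2]: E(K, 0x2) = 0xA; 0xD ⊕ 0xA = 0x7.
P[3]: E(K, 0xD) = 0x7; 0x5 ⊕ 0x7 = 0x2.

P[1] = 0x1, P[2] = 0x7, P[3] = 0x2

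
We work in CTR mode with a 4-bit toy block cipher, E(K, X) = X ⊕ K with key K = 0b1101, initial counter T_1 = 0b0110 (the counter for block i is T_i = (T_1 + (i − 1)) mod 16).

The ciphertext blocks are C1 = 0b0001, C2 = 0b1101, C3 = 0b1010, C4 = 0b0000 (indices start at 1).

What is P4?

P4 = 0b0100

CTR decryption: S_i = E(K, T_i) where T_i is the counter for block i; P_i = C_i ⊕ S_i.
P4: T = 0b1001, S = E(K, T) = 0b0100; 0b0000 ⊕ 0b0100 = 0b0100.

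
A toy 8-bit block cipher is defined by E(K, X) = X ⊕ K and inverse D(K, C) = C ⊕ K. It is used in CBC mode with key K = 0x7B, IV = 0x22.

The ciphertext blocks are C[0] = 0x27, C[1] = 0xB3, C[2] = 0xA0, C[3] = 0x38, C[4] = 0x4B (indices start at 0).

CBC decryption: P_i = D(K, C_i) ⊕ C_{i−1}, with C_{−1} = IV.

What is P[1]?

P[1]: D(K, 0xB3) = 0xC8; 0xC8 ⊕ 0x27 = 0xEF.

P[1] = 0xEF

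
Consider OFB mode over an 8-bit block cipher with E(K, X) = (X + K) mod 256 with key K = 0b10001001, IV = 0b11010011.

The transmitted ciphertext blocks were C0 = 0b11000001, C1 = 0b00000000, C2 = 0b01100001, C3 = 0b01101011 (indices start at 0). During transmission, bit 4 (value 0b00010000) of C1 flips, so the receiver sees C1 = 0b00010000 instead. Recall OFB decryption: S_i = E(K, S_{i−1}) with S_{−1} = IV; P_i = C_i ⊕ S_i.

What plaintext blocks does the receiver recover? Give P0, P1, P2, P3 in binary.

Only C1 changed, to 0b00010000. In OFB, a change in C_i flips the same bit in P_i only; the keystream is unaffected. Decrypting the received ciphertext:
P0: S = E(K, 0b11010011) = 0b01011100; 0b11000001 ⊕ 0b01011100 = 0b10011101.
P1: S = E(K, 0b01011100) = 0b11100101; 0b00010000 ⊕ 0b11100101 = 0b11110101.
P2: S = E(K, 0b11100101) = 0b01101110; 0b01100001 ⊕ 0b01101110 = 0b00001111.
P3: S = E(K, 0b01101110) = 0b11110111; 0b01101011 ⊕ 0b11110111 = 0b10011100.
Blocks that differ from the original plaintext: P1.

P0 = 0b10011101, P1 = 0b11110101, P2 = 0b00001111, P3 = 0b10011100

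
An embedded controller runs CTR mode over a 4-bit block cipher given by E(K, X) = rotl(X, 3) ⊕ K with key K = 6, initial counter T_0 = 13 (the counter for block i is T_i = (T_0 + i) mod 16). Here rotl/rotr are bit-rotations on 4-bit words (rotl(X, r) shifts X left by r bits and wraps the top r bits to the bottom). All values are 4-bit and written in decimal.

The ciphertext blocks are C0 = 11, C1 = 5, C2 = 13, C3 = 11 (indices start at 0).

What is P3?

P3 = 13

CTR decryption: S_i = E(K, T_i) where T_i is the counter for block i; P_i = C_i ⊕ S_i.
P3: T = 0, S = E(K, T) = 6; 11 ⊕ 6 = 13.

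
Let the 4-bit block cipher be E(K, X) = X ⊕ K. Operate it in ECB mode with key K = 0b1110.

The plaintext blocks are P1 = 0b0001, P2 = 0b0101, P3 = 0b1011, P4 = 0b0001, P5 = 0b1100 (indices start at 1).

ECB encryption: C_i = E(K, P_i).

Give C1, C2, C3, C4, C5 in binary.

C1 = 0b1111, C2 = 0b1011, C3 = 0b0101, C4 = 0b1111, C5 = 0b0010

C1: E(K, 0b0001) = 0b1111.
C2: E(K, 0b0101) = 0b1011.
C3: E(K, 0b1011) = 0b0101.
C4: E(K, 0b0001) = 0b1111.
C5: E(K, 0b1100) = 0b0010.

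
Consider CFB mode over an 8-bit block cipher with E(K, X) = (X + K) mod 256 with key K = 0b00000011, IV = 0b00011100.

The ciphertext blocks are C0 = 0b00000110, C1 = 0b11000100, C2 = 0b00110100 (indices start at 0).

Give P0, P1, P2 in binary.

P0 = 0b00011001, P1 = 0b11001101, P2 = 0b11110011

CFB decryption: P_i = C_i ⊕ E(K, C_{i−1}), with C_{−1} = IV.
P0: E(K, 0b00011100) = 0b00011111; 0b00000110 ⊕ 0b00011111 = 0b00011001.
P1: E(K, 0b00000110) = 0b00001001; 0b11000100 ⊕ 0b00001001 = 0b11001101.
P2: E(K, 0b11000100) = 0b11000111; 0b00110100 ⊕ 0b11000111 = 0b11110011.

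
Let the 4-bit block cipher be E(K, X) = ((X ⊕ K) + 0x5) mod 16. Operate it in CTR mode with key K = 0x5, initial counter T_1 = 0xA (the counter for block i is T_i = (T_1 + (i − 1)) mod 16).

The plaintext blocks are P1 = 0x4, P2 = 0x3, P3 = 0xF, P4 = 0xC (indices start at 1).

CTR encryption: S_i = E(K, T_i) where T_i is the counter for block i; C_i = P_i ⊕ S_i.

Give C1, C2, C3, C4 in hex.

C1: T = 0xA, S = E(K, T) = 0x4; 0x4 ⊕ 0x4 = 0x0.
C2: T = 0xB, S = E(K, T) = 0x3; 0x3 ⊕ 0x3 = 0x0.
C3: T = 0xC, S = E(K, T) = 0xE; 0xF ⊕ 0xE = 0x1.
C4: T = 0xD, S = E(K, T) = 0xD; 0xC ⊕ 0xD = 0x1.

C1 = 0x0, C2 = 0x0, C3 = 0x1, C4 = 0x1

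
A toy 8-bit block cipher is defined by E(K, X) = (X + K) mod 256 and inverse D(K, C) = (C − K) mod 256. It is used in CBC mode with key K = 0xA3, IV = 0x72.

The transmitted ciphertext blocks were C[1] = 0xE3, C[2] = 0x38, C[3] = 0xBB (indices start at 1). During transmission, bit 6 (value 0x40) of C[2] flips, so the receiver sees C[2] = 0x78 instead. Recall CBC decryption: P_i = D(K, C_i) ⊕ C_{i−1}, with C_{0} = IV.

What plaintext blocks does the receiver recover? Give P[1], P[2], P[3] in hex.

Only C[2] changed, to 0x78. In CBC, a change in C_i garbles P_i and flips the same bit in P_{i+1}. Decrypting the received ciphertext:
P[1]: D(K, 0xE3) = 0x40; 0x40 ⊕ 0x72 = 0x32.
P[2]: D(K, 0x78) = 0xD5; 0xD5 ⊕ 0xE3 = 0x36.
P[3]: D(K, 0xBB) = 0x18; 0x18 ⊕ 0x78 = 0x60.
Blocks that differ from the original plaintext: P[2], P[3].

P[1] = 0x32, P[2] = 0x36, P[3] = 0x60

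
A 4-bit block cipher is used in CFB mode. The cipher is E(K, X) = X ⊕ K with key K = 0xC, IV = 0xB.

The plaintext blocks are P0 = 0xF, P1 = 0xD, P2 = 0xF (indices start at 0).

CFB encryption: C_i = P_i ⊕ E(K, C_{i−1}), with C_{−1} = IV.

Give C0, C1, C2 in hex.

C0 = 0x8, C1 = 0x9, C2 = 0xA

C0: E(K, 0xB) = 0x7; 0xF ⊕ 0x7 = 0x8.
C1: E(K, 0x8) = 0x4; 0xD ⊕ 0x4 = 0x9.
C2: E(K, 0x9) = 0x5; 0xF ⊕ 0x5 = 0xA.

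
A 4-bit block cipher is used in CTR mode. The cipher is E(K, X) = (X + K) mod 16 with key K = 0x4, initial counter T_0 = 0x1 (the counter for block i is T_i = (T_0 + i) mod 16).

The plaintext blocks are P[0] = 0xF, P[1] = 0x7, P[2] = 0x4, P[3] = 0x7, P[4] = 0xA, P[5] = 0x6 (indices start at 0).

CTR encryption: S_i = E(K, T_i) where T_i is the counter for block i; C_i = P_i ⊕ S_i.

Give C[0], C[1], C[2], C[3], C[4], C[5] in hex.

C[0] = 0xA, C[1] = 0x1, C[2] = 0x3, C[3] = 0xF, C[4] = 0x3, C[5] = 0xC

C[0]: T = 0x1, S = E(K, T) = 0x5; 0xF ⊕ 0x5 = 0xA.
C[1]: T = 0x2, S = E(K, T) = 0x6; 0x7 ⊕ 0x6 = 0x1.
C[2]: T = 0x3, S = E(K, T) = 0x7; 0x4 ⊕ 0x7 = 0x3.
C[3]: T = 0x4, S = E(K, T) = 0x8; 0x7 ⊕ 0x8 = 0xF.
C[4]: T = 0x5, S = E(K, T) = 0x9; 0xA ⊕ 0x9 = 0x3.
C[5]: T = 0x6, S = E(K, T) = 0xA; 0x6 ⊕ 0xA = 0xC.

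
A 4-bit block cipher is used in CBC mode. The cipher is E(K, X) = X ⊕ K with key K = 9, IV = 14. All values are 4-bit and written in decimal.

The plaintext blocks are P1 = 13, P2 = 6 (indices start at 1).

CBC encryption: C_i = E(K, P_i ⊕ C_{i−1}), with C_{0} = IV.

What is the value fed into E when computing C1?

3

C1: P1 ⊕ 14 = 3; E(K, 3) = 10.
So the input to E for block 1 is 3.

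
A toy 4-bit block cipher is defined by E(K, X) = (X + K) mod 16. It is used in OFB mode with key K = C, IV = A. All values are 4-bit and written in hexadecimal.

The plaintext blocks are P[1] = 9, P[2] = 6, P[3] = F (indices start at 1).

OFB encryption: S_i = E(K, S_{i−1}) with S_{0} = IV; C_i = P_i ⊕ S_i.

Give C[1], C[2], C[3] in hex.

C[1]: S = E(K, A) = 6; 9 ⊕ 6 = F.
C[2]: S = E(K, 6) = 2; 6 ⊕ 2 = 4.
C[3]: S = E(K, 2) = E; F ⊕ E = 1.

C[1] = F, C[2] = 4, C[3] = 1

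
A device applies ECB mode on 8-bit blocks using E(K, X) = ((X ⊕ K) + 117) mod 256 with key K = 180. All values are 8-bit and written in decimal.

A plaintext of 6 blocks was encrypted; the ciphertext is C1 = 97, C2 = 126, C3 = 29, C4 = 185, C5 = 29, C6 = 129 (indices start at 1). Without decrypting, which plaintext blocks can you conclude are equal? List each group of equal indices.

ECB encrypts each block independently with the same key, so equal ciphertext blocks imply equal plaintext blocks.
C3 = C5 = 29, so P3 = P5.

P3 = P5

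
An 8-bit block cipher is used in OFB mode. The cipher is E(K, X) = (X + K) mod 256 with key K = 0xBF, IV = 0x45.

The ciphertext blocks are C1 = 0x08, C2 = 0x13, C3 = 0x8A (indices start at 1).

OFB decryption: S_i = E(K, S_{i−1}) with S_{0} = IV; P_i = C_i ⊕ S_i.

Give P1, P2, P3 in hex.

P1: S = E(K, 0x45) = 0x04; 0x08 ⊕ 0x04 = 0x0C.
P2: S = E(K, 0x04) = 0xC3; 0x13 ⊕ 0xC3 = 0xD0.
P3: S = E(K, 0xC3) = 0x82; 0x8A ⊕ 0x82 = 0x08.

P1 = 0x0C, P2 = 0xD0, P3 = 0x08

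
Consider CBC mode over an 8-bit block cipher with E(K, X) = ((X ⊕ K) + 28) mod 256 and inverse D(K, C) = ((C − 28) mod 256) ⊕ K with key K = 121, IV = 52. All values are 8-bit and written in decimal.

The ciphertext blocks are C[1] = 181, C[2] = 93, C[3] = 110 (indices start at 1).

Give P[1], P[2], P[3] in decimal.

P[1] = 212, P[2] = 141, P[3] = 118

CBC decryption: P_i = D(K, C_i) ⊕ C_{i−1}, with C_{0} = IV.
P[1]: D(K, 181) = 224; 224 ⊕ 52 = 212.
P[2]: D(K, 93) = 56; 56 ⊕ 181 = 141.
P[3]: D(K, 110) = 43; 43 ⊕ 93 = 118.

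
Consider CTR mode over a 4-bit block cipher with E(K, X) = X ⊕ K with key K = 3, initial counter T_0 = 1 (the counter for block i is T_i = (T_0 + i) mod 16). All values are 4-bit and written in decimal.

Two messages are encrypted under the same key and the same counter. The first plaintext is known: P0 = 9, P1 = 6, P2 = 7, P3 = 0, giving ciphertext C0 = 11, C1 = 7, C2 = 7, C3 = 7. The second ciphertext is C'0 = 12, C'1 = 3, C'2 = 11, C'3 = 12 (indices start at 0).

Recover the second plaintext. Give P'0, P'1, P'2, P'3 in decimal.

In CTR with a reused counter, both messages share the same keystream S_i, so C_i ⊕ C'_i = P_i ⊕ P'_i and thus P'_i = P_i ⊕ C_i ⊕ C'_i.
P'0: 9 ⊕ 11 ⊕ 12 = 14.
P'1: 6 ⊕ 7 ⊕ 3 = 2.
P'2: 7 ⊕ 7 ⊕ 11 = 11.
P'3: 0 ⊕ 7 ⊕ 12 = 11.

P'0 = 14, P'1 = 2, P'2 = 11, P'3 = 11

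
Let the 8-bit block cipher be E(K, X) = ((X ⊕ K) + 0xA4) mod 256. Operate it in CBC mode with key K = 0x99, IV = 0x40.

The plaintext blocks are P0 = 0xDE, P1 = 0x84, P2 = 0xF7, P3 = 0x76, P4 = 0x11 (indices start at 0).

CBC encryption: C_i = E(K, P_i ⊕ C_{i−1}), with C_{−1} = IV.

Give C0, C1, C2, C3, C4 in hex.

C0 = 0xAB, C1 = 0x5A, C2 = 0xD8, C3 = 0xDB, C4 = 0xF7

C0: P0 ⊕ 0x40 = 0x9E; E(K, 0x9E) = 0xAB.
C1: P1 ⊕ 0xAB = 0x2F; E(K, 0x2F) = 0x5A.
C2: P2 ⊕ 0x5A = 0xAD; E(K, 0xAD) = 0xD8.
C3: P3 ⊕ 0xD8 = 0xAE; E(K, 0xAE) = 0xDB.
C4: P4 ⊕ 0xDB = 0xCA; E(K, 0xCA) = 0xF7.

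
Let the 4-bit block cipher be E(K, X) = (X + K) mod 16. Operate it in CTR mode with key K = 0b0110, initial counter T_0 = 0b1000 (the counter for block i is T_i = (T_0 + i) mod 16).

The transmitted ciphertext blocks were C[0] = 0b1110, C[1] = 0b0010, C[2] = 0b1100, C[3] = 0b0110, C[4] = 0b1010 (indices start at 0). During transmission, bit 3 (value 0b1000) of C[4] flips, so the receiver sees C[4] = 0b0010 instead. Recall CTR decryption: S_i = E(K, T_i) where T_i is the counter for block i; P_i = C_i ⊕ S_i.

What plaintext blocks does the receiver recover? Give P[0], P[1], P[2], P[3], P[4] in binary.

Only C[4] changed, to 0b0010. In CTR, a change in C_i flips the same bit in P_i only; the keystream is unaffected. Decrypting the received ciphertext:
P[0]: T = 0b1000, S = E(K, T) = 0b1110; 0b1110 ⊕ 0b1110 = 0b0000.
P[1]: T = 0b1001, S = E(K, T) = 0b1111; 0b0010 ⊕ 0b1111 = 0b1101.
P[2]: T = 0b1010, S = E(K, T) = 0b0000; 0b1100 ⊕ 0b0000 = 0b1100.
P[3]: T = 0b1011, S = E(K, T) = 0b0001; 0b0110 ⊕ 0b0001 = 0b0111.
P[4]: T = 0b1100, S = E(K, T) = 0b0010; 0b0010 ⊕ 0b0010 = 0b0000.
Blocks that differ from the original plaintext: P[4].

P[0] = 0b0000, P[1] = 0b1101, P[2] = 0b1100, P[3] = 0b0111, P[4] = 0b0000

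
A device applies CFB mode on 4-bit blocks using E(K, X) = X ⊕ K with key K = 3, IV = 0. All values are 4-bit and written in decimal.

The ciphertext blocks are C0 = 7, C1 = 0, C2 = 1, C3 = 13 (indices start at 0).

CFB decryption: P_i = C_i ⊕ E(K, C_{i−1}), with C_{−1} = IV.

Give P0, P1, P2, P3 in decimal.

P0 = 4, P1 = 4, P2 = 2, P3 = 15

P0: E(K, 0) = 3; 7 ⊕ 3 = 4.
P1: E(K, 7) = 4; 0 ⊕ 4 = 4.
P2: E(K, 0) = 3; 1 ⊕ 3 = 2.
P3: E(K, 1) = 2; 13 ⊕ 2 = 15.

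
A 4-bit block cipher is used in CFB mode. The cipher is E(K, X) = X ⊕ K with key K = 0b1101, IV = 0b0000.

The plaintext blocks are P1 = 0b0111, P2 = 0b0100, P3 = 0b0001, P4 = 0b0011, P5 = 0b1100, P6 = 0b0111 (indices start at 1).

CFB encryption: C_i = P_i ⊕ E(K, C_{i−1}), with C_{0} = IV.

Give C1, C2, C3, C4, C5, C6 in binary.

C1: E(K, 0b0000) = 0b1101; 0b0111 ⊕ 0b1101 = 0b1010.
C2: E(K, 0b1010) = 0b0111; 0b0100 ⊕ 0b0111 = 0b0011.
C3: E(K, 0b0011) = 0b1110; 0b0001 ⊕ 0b1110 = 0b1111.
C4: E(K, 0b1111) = 0b0010; 0b0011 ⊕ 0b0010 = 0b0001.
C5: E(K, 0b0001) = 0b1100; 0b1100 ⊕ 0b1100 = 0b0000.
C6: E(K, 0b0000) = 0b1101; 0b0111 ⊕ 0b1101 = 0b1010.

C1 = 0b1010, C2 = 0b0011, C3 = 0b1111, C4 = 0b0001, C5 = 0b0000, C6 = 0b1010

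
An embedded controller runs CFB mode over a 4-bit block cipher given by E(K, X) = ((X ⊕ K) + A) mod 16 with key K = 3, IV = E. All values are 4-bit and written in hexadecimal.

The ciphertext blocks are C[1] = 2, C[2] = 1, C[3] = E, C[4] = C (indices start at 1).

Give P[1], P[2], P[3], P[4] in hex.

P[1] = 5, P[2] = A, P[3] = 2, P[4] = B

CFB decryption: P_i = C_i ⊕ E(K, C_{i−1}), with C_{0} = IV.
P[1]: E(K, E) = 7; 2 ⊕ 7 = 5.
P[2]: E(K, 2) = B; 1 ⊕ B = A.
P[3]: E(K, 1) = C; E ⊕ C = 2.
P[4]: E(K, E) = 7; C ⊕ 7 = B.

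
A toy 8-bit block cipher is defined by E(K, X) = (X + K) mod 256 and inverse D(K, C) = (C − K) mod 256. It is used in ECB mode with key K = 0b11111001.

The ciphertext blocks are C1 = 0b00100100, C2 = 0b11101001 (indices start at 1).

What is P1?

ECB decryption: P_i = D(K, C_i).
P1: D(K, 0b00100100) = 0b00101011.

P1 = 0b00101011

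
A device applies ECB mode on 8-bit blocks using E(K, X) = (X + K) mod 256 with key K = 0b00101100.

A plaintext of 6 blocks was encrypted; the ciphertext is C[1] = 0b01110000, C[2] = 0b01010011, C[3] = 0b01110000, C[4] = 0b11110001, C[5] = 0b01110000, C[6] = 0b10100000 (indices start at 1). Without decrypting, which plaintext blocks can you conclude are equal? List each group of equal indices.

P[1] = P[3] = P[5]

ECB encrypts each block independently with the same key, so equal ciphertext blocks imply equal plaintext blocks.
C[1] = C[3] = C[5] = 0b01110000, so P[1] = P[3] = P[5].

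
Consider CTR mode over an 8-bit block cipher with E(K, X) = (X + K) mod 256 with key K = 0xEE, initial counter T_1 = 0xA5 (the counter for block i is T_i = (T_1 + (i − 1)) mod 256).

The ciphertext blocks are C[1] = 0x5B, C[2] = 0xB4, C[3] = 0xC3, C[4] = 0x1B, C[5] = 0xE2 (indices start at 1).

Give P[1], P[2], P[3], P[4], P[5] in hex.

CTR decryption: S_i = E(K, T_i) where T_i is the counter for block i; P_i = C_i ⊕ S_i.
P[1]: T = 0xA5, S = E(K, T) = 0x93; 0x5B ⊕ 0x93 = 0xC8.
P[2]: T = 0xA6, S = E(K, T) = 0x94; 0xB4 ⊕ 0x94 = 0x20.
P[3]: T = 0xA7, S = E(K, T) = 0x95; 0xC3 ⊕ 0x95 = 0x56.
P[4]: T = 0xA8, S = E(K, T) = 0x96; 0x1B ⊕ 0x96 = 0x8D.
P[5]: T = 0xA9, S = E(K, T) = 0x97; 0xE2 ⊕ 0x97 = 0x75.

P[1] = 0xC8, P[2] = 0x20, P[3] = 0x56, P[4] = 0x8D, P[5] = 0x75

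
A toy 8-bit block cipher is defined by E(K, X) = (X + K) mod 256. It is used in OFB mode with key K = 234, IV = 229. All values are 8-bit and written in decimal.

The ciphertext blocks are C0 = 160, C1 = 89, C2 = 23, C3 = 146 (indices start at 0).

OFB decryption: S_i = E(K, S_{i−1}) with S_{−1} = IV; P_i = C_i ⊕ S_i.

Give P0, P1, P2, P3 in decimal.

P0 = 111, P1 = 224, P2 = 180, P3 = 31

P0: S = E(K, 229) = 207; 160 ⊕ 207 = 111.
P1: S = E(K, 207) = 185; 89 ⊕ 185 = 224.
P2: S = E(K, 185) = 163; 23 ⊕ 163 = 180.
P3: S = E(K, 163) = 141; 146 ⊕ 141 = 31.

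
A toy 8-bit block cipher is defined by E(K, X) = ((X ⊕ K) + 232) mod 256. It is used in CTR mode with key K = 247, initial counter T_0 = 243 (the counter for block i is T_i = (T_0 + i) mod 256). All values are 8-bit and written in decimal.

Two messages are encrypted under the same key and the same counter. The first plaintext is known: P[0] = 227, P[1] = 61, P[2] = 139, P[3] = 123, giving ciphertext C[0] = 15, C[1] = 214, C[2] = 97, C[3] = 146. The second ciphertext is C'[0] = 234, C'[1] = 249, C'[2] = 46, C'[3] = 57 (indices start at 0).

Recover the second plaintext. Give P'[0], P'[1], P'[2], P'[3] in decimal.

P'[0] = 6, P'[1] = 18, P'[2] = 196, P'[3] = 208

In CTR with a reused counter, both messages share the same keystream S_i, so C_i ⊕ C'_i = P_i ⊕ P'_i and thus P'_i = P_i ⊕ C_i ⊕ C'_i.
P'[0]: 227 ⊕ 15 ⊕ 234 = 6.
P'[1]: 61 ⊕ 214 ⊕ 249 = 18.
P'[2]: 139 ⊕ 97 ⊕ 46 = 196.
P'[3]: 123 ⊕ 146 ⊕ 57 = 208.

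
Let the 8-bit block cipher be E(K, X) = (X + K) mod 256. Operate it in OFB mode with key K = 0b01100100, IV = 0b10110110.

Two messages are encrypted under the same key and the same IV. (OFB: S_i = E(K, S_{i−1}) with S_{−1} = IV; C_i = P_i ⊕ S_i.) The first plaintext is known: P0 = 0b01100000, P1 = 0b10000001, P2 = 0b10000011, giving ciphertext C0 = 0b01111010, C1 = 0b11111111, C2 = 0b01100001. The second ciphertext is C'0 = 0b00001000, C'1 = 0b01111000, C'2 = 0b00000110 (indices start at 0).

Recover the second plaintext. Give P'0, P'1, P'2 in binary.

P'0 = 0b00010010, P'1 = 0b00000110, P'2 = 0b11100100

In OFB with a reused IV, both messages share the same keystream S_i, so C_i ⊕ C'_i = P_i ⊕ P'_i and thus P'_i = P_i ⊕ C_i ⊕ C'_i.
P'0: 0b01100000 ⊕ 0b01111010 ⊕ 0b00001000 = 0b00010010.
P'1: 0b10000001 ⊕ 0b11111111 ⊕ 0b01111000 = 0b00000110.
P'2: 0b10000011 ⊕ 0b01100001 ⊕ 0b00000110 = 0b11100100.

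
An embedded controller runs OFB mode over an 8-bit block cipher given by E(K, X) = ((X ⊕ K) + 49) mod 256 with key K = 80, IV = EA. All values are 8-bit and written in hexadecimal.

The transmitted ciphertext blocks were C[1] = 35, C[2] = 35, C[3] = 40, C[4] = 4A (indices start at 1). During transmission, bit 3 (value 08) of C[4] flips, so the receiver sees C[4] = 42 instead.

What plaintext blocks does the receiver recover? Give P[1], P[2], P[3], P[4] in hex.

OFB decryption: S_i = E(K, S_{i−1}) with S_{0} = IV; P_i = C_i ⊕ S_i.
Only C[4] changed, to 42. In OFB, a change in C_i flips the same bit in P_i only; the keystream is unaffected. Decrypting the received ciphertext:
P[1]: S = E(K, EA) = B3; 35 ⊕ B3 = 86.
P[2]: S = E(K, B3) = 7C; 35 ⊕ 7C = 49.
P[3]: S = E(K, 7C) = 45; 40 ⊕ 45 = 05.
P[4]: S = E(K, 45) = 0E; 42 ⊕ 0E = 4C.
Blocks that differ from the original plaintext: P[4].

P[1] = 86, P[2] = 49, P[3] = 05, P[4] = 4C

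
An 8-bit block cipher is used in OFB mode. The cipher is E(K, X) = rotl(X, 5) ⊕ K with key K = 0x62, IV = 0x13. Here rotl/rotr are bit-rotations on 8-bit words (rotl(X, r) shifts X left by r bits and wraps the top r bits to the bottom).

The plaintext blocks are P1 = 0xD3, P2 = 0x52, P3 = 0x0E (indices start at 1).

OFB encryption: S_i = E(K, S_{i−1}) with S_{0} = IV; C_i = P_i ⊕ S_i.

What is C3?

C1: S = E(K, 0x13) = 0x00; 0xD3 ⊕ 0x00 = 0xD3.
C2: S = E(K, 0x00) = 0x62; 0x52 ⊕ 0x62 = 0x30.
C3: S = E(K, 0x62) = 0x2E; 0x0E ⊕ 0x2E = 0x20.

C3 = 0x20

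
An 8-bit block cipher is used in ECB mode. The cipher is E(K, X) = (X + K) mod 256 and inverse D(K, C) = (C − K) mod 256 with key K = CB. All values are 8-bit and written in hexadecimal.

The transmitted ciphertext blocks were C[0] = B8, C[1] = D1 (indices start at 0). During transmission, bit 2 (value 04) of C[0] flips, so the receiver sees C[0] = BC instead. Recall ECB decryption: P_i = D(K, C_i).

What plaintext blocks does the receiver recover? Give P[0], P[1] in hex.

P[0] = F1, P[1] = 06

Only C[0] changed, to BC. In ECB, a change in C_i affects only P_i. Decrypting the received ciphertext:
P[0]: D(K, BC) = F1.
P[1]: D(K, D1) = 06.
Blocks that differ from the original plaintext: P[0].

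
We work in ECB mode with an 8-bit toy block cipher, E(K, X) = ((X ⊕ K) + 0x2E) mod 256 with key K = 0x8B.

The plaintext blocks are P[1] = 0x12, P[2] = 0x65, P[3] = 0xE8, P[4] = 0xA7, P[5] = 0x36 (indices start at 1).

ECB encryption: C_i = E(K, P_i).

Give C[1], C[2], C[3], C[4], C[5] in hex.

C[1]: E(K, 0x12) = 0xC7.
C[2]: E(K, 0x65) = 0x1C.
C[3]: E(K, 0xE8) = 0x91.
C[4]: E(K, 0xA7) = 0x5A.
C[5]: E(K, 0x36) = 0xEB.

C[1] = 0xC7, C[2] = 0x1C, C[3] = 0x91, C[4] = 0x5A, C[5] = 0xEB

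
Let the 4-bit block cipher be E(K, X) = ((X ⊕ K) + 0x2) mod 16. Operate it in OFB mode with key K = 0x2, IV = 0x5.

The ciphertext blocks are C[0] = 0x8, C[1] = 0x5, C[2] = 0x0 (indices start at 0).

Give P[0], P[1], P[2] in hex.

OFB decryption: S_i = E(K, S_{i−1}) with S_{−1} = IV; P_i = C_i ⊕ S_i.
P[0]: S = E(K, 0x5) = 0x9; 0x8 ⊕ 0x9 = 0x1.
P[1]: S = E(K, 0x9) = 0xD; 0x5 ⊕ 0xD = 0x8.
P[2]: S = E(K, 0xD) = 0x1; 0x0 ⊕ 0x1 = 0x1.

P[0] = 0x1, P[1] = 0x8, P[2] = 0x1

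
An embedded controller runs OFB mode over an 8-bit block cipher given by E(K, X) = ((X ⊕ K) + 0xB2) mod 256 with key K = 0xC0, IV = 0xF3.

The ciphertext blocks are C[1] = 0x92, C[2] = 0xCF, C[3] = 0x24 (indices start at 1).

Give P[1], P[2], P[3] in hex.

OFB decryption: S_i = E(K, S_{i−1}) with S_{0} = IV; P_i = C_i ⊕ S_i.
P[1]: S = E(K, 0xF3) = 0xE5; 0x92 ⊕ 0xE5 = 0x77.
P[2]: S = E(K, 0xE5) = 0xD7; 0xCF ⊕ 0xD7 = 0x18.
P[3]: S = E(K, 0xD7) = 0xC9; 0x24 ⊕ 0xC9 = 0xED.

P[1] = 0x77, P[2] = 0x18, P[3] = 0xED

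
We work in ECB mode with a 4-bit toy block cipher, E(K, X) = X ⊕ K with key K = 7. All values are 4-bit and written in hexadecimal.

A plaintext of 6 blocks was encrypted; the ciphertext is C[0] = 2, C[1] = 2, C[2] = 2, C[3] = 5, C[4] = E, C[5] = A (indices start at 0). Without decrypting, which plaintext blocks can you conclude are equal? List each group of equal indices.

ECB encrypts each block independently with the same key, so equal ciphertext blocks imply equal plaintext blocks.
C[0] = C[1] = C[2] = 2, so P[0] = P[1] = P[2].

P[0] = P[1] = P[2]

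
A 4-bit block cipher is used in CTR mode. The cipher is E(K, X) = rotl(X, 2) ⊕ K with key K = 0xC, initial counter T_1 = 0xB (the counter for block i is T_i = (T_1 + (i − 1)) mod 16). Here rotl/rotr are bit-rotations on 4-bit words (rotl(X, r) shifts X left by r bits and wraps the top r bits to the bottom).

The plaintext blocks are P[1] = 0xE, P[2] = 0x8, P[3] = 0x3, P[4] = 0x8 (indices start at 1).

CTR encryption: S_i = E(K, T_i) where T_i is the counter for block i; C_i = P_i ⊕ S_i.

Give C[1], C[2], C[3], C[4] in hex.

C[1] = 0xC, C[2] = 0x7, C[3] = 0x8, C[4] = 0xF

C[1]: T = 0xB, S = E(K, T) = 0x2; 0xE ⊕ 0x2 = 0xC.
C[2]: T = 0xC, S = E(K, T) = 0xF; 0x8 ⊕ 0xF = 0x7.
C[3]: T = 0xD, S = E(K, T) = 0xB; 0x3 ⊕ 0xB = 0x8.
C[4]: T = 0xE, S = E(K, T) = 0x7; 0x8 ⊕ 0x7 = 0xF.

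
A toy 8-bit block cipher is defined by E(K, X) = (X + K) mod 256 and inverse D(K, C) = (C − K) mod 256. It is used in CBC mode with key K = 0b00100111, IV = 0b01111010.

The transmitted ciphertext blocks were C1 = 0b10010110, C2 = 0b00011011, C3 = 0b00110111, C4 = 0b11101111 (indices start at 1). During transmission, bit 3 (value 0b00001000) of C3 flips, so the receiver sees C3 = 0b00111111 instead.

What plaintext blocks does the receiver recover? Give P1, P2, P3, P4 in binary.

P1 = 0b00010101, P2 = 0b01100010, P3 = 0b00000011, P4 = 0b11110111

CBC decryption: P_i = D(K, C_i) ⊕ C_{i−1}, with C_{0} = IV.
Only C3 changed, to 0b00111111. In CBC, a change in C_i garbles P_i and flips the same bit in P_{i+1}. Decrypting the received ciphertext:
P1: D(K, 0b10010110) = 0b01101111; 0b01101111 ⊕ 0b01111010 = 0b00010101.
P2: D(K, 0b00011011) = 0b11110100; 0b11110100 ⊕ 0b10010110 = 0b01100010.
P3: D(K, 0b00111111) = 0b00011000; 0b00011000 ⊕ 0b00011011 = 0b00000011.
P4: D(K, 0b11101111) = 0b11001000; 0b11001000 ⊕ 0b00111111 = 0b11110111.
Blocks that differ from the original plaintext: P3, P4.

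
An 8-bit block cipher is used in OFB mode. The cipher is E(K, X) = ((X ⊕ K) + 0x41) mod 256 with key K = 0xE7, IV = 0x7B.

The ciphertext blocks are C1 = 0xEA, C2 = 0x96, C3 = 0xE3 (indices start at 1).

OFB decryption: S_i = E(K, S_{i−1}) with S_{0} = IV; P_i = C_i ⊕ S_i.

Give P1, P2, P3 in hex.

P1 = 0x37, P2 = 0xED, P3 = 0x3E

P1: S = E(K, 0x7B) = 0xDD; 0xEA ⊕ 0xDD = 0x37.
P2: S = E(K, 0xDD) = 0x7B; 0x96 ⊕ 0x7B = 0xED.
P3: S = E(K, 0x7B) = 0xDD; 0xE3 ⊕ 0xDD = 0x3E.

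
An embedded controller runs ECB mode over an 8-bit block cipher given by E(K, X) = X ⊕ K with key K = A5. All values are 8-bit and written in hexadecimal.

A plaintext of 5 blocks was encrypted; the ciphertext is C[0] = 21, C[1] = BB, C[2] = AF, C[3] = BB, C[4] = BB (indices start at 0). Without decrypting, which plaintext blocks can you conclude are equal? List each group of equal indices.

ECB encrypts each block independently with the same key, so equal ciphertext blocks imply equal plaintext blocks.
C[1] = C[3] = C[4] = BB, so P[1] = P[3] = P[4].

P[1] = P[3] = P[4]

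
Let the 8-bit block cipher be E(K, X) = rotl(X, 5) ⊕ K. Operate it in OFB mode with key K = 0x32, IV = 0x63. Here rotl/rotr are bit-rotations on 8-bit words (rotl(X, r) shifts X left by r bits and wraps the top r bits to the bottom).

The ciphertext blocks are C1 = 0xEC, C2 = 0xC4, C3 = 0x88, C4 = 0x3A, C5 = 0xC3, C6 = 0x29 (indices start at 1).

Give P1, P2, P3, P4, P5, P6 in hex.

OFB decryption: S_i = E(K, S_{i−1}) with S_{0} = IV; P_i = C_i ⊕ S_i.
P1: S = E(K, 0x63) = 0x5E; 0xEC ⊕ 0x5E = 0xB2.
P2: S = E(K, 0x5E) = 0xF9; 0xC4 ⊕ 0xF9 = 0x3D.
P3: S = E(K, 0xF9) = 0x0D; 0x88 ⊕ 0x0D = 0x85.
P4: S = E(K, 0x0D) = 0x93; 0x3A ⊕ 0x93 = 0xA9.
P5: S = E(K, 0x93) = 0x40; 0xC3 ⊕ 0x40 = 0x83.
P6: S = E(K, 0x40) = 0x3A; 0x29 ⊕ 0x3A = 0x13.

P1 = 0xB2, P2 = 0x3D, P3 = 0x85, P4 = 0xA9, P5 = 0x83, P6 = 0x13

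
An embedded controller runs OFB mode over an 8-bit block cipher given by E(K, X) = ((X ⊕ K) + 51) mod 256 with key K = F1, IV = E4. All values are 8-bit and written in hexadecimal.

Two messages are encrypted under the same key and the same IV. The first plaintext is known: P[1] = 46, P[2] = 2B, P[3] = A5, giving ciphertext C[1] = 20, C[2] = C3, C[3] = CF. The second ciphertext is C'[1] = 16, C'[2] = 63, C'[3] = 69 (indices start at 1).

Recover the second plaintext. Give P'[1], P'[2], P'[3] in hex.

In OFB with a reused IV, both messages share the same keystream S_i, so C_i ⊕ C'_i = P_i ⊕ P'_i and thus P'_i = P_i ⊕ C_i ⊕ C'_i.
P'[1]: 46 ⊕ 20 ⊕ 16 = 70.
P'[2]: 2B ⊕ C3 ⊕ 63 = 8B.
P'[3]: A5 ⊕ CF ⊕ 69 = 03.

P'[1] = 70, P'[2] = 8B, P'[3] = 03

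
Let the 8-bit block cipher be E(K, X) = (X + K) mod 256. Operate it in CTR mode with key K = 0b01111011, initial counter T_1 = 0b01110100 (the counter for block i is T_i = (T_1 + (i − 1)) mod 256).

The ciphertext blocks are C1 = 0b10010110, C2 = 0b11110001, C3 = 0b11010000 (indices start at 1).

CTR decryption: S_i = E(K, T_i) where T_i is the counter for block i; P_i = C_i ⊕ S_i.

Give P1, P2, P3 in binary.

P1: T = 0b01110100, S = E(K, T) = 0b11101111; 0b10010110 ⊕ 0b11101111 = 0b01111001.
P2: T = 0b01110101, S = E(K, T) = 0b11110000; 0b11110001 ⊕ 0b11110000 = 0b00000001.
P3: T = 0b01110110, S = E(K, T) = 0b11110001; 0b11010000 ⊕ 0b11110001 = 0b00100001.

P1 = 0b01111001, P2 = 0b00000001, P3 = 0b00100001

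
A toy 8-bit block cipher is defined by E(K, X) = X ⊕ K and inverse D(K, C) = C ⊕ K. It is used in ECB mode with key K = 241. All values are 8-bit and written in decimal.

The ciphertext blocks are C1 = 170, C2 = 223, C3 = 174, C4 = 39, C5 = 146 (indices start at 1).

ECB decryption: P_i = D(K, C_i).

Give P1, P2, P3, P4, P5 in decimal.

P1 = 91, P2 = 46, P3 = 95, P4 = 214, P5 = 99

P1: D(K, 170) = 91.
P2: D(K, 223) = 46.
P3: D(K, 174) = 95.
P4: D(K, 39) = 214.
P5: D(K, 146) = 99.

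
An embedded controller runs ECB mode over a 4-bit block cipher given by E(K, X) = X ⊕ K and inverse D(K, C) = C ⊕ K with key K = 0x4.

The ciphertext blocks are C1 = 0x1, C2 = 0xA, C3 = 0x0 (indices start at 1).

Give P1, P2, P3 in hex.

P1 = 0x5, P2 = 0xE, P3 = 0x4

ECB decryption: P_i = D(K, C_i).
P1: D(K, 0x1) = 0x5.
P2: D(K, 0xA) = 0xE.
P3: D(K, 0x0) = 0x4.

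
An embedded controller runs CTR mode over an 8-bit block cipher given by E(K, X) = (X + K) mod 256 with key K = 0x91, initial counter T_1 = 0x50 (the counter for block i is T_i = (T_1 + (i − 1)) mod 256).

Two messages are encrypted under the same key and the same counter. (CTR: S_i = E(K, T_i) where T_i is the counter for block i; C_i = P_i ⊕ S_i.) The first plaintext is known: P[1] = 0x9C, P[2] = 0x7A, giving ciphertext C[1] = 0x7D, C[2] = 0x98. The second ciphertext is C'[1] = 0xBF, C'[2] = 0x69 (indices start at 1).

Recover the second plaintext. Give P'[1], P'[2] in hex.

In CTR with a reused counter, both messages share the same keystream S_i, so C_i ⊕ C'_i = P_i ⊕ P'_i and thus P'_i = P_i ⊕ C_i ⊕ C'_i.
P'[1]: 0x9C ⊕ 0x7D ⊕ 0xBF = 0x5E.
P'[2]: 0x7A ⊕ 0x98 ⊕ 0x69 = 0x8B.

P'[1] = 0x5E, P'[2] = 0x8B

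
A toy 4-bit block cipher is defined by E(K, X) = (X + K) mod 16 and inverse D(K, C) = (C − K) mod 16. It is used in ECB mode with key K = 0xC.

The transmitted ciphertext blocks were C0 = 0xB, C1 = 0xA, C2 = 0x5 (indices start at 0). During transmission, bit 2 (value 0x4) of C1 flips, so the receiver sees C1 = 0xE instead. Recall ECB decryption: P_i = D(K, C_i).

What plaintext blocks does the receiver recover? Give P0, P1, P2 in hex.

P0 = 0xF, P1 = 0x2, P2 = 0x9

Only C1 changed, to 0xE. In ECB, a change in C_i affects only P_i. Decrypting the received ciphertext:
P0: D(K, 0xB) = 0xF.
P1: D(K, 0xE) = 0x2.
P2: D(K, 0x5) = 0x9.
Blocks that differ from the original plaintext: P1.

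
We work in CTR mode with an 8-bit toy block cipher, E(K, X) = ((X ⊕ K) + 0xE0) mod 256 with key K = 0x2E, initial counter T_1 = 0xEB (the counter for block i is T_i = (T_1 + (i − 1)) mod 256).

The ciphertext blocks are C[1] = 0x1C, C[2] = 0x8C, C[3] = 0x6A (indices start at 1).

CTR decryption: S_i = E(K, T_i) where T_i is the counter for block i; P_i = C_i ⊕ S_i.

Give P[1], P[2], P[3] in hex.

P[1] = 0xB9, P[2] = 0x2E, P[3] = 0xC9

P[1]: T = 0xEB, S = E(K, T) = 0xA5; 0x1C ⊕ 0xA5 = 0xB9.
P[2]: T = 0xEC, S = E(K, T) = 0xA2; 0x8C ⊕ 0xA2 = 0x2E.
P[3]: T = 0xED, S = E(K, T) = 0xA3; 0x6A ⊕ 0xA3 = 0xC9.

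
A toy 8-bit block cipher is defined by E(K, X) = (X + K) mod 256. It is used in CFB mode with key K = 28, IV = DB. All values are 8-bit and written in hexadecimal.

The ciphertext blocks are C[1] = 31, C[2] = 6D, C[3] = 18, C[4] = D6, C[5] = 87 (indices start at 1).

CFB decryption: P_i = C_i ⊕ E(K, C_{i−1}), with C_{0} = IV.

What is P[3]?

P[3] = 8D

P[3]: E(K, 6D) = 95; 18 ⊕ 95 = 8D.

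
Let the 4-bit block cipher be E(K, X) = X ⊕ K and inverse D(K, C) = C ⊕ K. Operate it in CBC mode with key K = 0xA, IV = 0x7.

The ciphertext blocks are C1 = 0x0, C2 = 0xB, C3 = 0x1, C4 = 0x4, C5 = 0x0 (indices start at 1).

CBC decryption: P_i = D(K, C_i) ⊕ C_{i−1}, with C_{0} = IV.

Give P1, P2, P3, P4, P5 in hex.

P1 = 0xD, P2 = 0x1, P3 = 0x0, P4 = 0xF, P5 = 0xE

P1: D(K, 0x0) = 0xA; 0xA ⊕ 0x7 = 0xD.
P2: D(K, 0xB) = 0x1; 0x1 ⊕ 0x0 = 0x1.
P3: D(K, 0x1) = 0xB; 0xB ⊕ 0xB = 0x0.
P4: D(K, 0x4) = 0xE; 0xE ⊕ 0x1 = 0xF.
P5: D(K, 0x0) = 0xA; 0xA ⊕ 0x4 = 0xE.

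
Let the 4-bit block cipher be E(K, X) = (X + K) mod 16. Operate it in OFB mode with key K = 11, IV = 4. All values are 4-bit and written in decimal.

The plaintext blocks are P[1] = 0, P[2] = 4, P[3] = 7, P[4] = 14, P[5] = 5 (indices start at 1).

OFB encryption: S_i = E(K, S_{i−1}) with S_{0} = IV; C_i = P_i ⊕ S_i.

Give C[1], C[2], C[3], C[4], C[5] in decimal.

C[1] = 15, C[2] = 14, C[3] = 2, C[4] = 14, C[5] = 14

C[1]: S = E(K, 4) = 15; 0 ⊕ 15 = 15.
C[2]: S = E(K, 15) = 10; 4 ⊕ 10 = 14.
C[3]: S = E(K, 10) = 5; 7 ⊕ 5 = 2.
C[4]: S = E(K, 5) = 0; 14 ⊕ 0 = 14.
C[5]: S = E(K, 0) = 11; 5 ⊕ 11 = 14.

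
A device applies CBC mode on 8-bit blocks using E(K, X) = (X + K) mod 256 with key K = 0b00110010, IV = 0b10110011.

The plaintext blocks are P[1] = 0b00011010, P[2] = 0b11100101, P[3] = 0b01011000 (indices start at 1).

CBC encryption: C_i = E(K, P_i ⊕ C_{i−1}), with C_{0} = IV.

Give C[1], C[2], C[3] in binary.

C[1] = 0b11011011, C[2] = 0b01110000, C[3] = 0b01011010

C[1]: P[1] ⊕ 0b10110011 = 0b10101001; E(K, 0b10101001) = 0b11011011.
C[2]: P[2] ⊕ 0b11011011 = 0b00111110; E(K, 0b00111110) = 0b01110000.
C[3]: P[3] ⊕ 0b01110000 = 0b00101000; E(K, 0b00101000) = 0b01011010.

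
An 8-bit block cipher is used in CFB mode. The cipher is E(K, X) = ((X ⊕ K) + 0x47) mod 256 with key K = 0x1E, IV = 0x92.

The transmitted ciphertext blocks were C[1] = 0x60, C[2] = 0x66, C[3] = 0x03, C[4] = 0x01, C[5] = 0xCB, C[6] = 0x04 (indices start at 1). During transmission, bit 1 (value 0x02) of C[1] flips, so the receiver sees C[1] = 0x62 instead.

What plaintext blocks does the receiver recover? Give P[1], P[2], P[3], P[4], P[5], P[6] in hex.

CFB decryption: P_i = C_i ⊕ E(K, C_{i−1}), with C_{0} = IV.
Only C[1] changed, to 0x62. In CFB, a change in C_i flips the same bit in P_i and garbles P_{i+1}. Decrypting the received ciphertext:
P[1]: E(K, 0x92) = 0xD3; 0x62 ⊕ 0xD3 = 0xB1.
P[2]: E(K, 0x62) = 0xC3; 0x66 ⊕ 0xC3 = 0xA5.
P[3]: E(K, 0x66) = 0xBF; 0x03 ⊕ 0xBF = 0xBC.
P[4]: E(K, 0x03) = 0x64; 0x01 ⊕ 0x64 = 0x65.
P[5]: E(K, 0x01) = 0x66; 0xCB ⊕ 0x66 = 0xAD.
P[6]: E(K, 0xCB) = 0x1C; 0x04 ⊕ 0x1C = 0x18.
Blocks that differ from the original plaintext: P[1], P[2].

P[1] = 0xB1, P[2] = 0xA5, P[3] = 0xBC, P[4] = 0x65, P[5] = 0xAD, P[6] = 0x18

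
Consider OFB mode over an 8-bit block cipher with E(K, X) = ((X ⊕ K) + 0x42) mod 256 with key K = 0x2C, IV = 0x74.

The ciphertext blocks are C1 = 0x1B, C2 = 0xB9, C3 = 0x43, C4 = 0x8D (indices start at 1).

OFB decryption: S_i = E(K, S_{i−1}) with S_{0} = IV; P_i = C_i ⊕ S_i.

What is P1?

P1 = 0x81

P1: S = E(K, 0x74) = 0x9A; 0x1B ⊕ 0x9A = 0x81.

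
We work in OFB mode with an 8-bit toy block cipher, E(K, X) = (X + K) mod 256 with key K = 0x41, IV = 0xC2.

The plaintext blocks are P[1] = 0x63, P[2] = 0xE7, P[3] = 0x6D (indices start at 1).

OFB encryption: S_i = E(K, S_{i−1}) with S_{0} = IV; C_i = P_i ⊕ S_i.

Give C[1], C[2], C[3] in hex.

C[1]: S = E(K, 0xC2) = 0x03; 0x63 ⊕ 0x03 = 0x60.
C[2]: S = E(K, 0x03) = 0x44; 0xE7 ⊕ 0x44 = 0xA3.
C[3]: S = E(K, 0x44) = 0x85; 0x6D ⊕ 0x85 = 0xE8.

C[1] = 0x60, C[2] = 0xA3, C[3] = 0xE8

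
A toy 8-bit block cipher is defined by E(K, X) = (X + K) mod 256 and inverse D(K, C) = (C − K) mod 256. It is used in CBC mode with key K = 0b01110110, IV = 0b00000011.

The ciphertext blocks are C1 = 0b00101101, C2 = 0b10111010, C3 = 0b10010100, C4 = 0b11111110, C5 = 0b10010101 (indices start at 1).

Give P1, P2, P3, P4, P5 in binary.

CBC decryption: P_i = D(K, C_i) ⊕ C_{i−1}, with C_{0} = IV.
P1: D(K, 0b00101101) = 0b10110111; 0b10110111 ⊕ 0b00000011 = 0b10110100.
P2: D(K, 0b10111010) = 0b01000100; 0b01000100 ⊕ 0b00101101 = 0b01101001.
P3: D(K, 0b10010100) = 0b00011110; 0b00011110 ⊕ 0b10111010 = 0b10100100.
P4: D(K, 0b11111110) = 0b10001000; 0b10001000 ⊕ 0b10010100 = 0b00011100.
P5: D(K, 0b10010101) = 0b00011111; 0b00011111 ⊕ 0b11111110 = 0b11100001.

P1 = 0b10110100, P2 = 0b01101001, P3 = 0b10100100, P4 = 0b00011100, P5 = 0b11100001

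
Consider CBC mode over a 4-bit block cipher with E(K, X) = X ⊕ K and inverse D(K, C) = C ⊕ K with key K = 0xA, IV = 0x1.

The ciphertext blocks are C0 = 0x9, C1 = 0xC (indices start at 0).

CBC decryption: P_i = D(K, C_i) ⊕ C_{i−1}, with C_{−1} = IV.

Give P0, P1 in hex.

P0 = 0x2, P1 = 0xF

P0: D(K, 0x9) = 0x3; 0x3 ⊕ 0x1 = 0x2.
P1: D(K, 0xC) = 0x6; 0x6 ⊕ 0x9 = 0xF.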